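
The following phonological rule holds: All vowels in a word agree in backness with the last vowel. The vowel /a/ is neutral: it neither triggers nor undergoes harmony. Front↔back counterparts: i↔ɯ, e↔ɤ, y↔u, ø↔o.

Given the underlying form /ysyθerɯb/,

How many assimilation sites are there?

3

/y/ harmonizes with /ɯ/ ([+back]) → [u]
/y/ harmonizes with /ɯ/ ([+back]) → [u]
/e/ harmonizes with /ɯ/ ([+back]) → [ɤ]
3 segments change.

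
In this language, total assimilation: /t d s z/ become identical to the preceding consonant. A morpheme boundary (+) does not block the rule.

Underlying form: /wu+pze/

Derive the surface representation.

/z/ after /p/ → [p] (total assimilation)

[wu+ppe]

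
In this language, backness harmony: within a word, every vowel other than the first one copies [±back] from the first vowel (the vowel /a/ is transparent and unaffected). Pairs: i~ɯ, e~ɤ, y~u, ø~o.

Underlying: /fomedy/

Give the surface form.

/e/ harmonizes with /o/ ([+back]) → [ɤ]
/y/ harmonizes with /o/ ([+back]) → [u]

[fomɤdu]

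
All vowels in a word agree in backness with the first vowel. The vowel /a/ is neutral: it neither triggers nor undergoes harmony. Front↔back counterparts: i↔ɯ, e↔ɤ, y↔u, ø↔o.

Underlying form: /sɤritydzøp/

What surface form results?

[sɤrɯtudzop]

/i/ harmonizes with /ɤ/ ([+back]) → [ɯ]
/y/ harmonizes with /ɤ/ ([+back]) → [u]
/ø/ harmonizes with /ɤ/ ([+back]) → [o]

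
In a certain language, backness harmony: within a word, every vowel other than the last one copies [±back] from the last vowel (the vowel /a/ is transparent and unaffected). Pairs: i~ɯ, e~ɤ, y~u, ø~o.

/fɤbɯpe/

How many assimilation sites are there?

/ɤ/ harmonizes with /e/ ([-back]) → [e]
/ɯ/ harmonizes with /e/ ([-back]) → [i]
2 segments change.

2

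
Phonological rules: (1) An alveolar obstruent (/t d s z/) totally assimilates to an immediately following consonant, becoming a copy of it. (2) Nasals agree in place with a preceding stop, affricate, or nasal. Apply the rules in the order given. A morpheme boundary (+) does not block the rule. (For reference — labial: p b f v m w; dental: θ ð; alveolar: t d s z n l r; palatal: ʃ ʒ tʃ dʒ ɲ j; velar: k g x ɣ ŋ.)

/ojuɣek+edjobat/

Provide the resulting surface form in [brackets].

Rule 1: /d/ before /j/ → [j] (total assimilation)
After rule 1: ojuɣek+ejjobat
Rule 2: no segment meets the rule's conditions; no change.

[ojuɣek+ejjobat]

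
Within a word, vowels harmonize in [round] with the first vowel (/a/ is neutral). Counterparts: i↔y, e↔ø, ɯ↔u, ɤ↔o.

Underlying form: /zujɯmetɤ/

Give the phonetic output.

[zujumøto]

/ɯ/ harmonizes with /u/ ([+round]) → [u]
/e/ harmonizes with /u/ ([+round]) → [ø]
/ɤ/ harmonizes with /u/ ([+round]) → [o]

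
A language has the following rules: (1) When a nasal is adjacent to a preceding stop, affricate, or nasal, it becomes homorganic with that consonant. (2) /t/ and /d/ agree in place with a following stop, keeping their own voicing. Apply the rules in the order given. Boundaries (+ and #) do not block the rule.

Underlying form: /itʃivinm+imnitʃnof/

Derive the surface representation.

[itʃivinn+immitʃɲof]

Rule 1: /m/ after /n/ (alveolar) → [n]
Rule 1: /n/ after /m/ (labial) → [m]
Rule 1: /n/ after /tʃ/ (palatal) → [ɲ]
After rule 1: itʃivinn+immitʃɲof
Rule 2: no segment meets the rule's conditions; no change.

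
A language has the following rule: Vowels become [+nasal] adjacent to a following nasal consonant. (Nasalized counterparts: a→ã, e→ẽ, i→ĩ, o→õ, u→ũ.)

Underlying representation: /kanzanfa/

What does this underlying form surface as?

/a/ before nasal /n/ → [ã]
/a/ before nasal /n/ → [ã]

[kãnzãnfa]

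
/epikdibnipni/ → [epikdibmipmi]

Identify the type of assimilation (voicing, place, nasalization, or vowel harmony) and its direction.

/n/→[m] /n/→[m].
Each target copies a feature from the preceding segment, so the direction is progressive.

place assimilation, progressive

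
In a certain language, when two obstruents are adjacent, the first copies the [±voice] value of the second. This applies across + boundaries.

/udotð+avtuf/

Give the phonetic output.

[udodð+aftuf]

/t/ before /ð/ (voiced) → [d]
/v/ before /t/ (voiceless) → [f]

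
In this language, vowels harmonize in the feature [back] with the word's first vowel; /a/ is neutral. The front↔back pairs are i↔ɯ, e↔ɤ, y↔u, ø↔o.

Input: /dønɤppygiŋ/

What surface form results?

[døneppygiŋ]

/ɤ/ harmonizes with /ø/ ([-back]) → [e]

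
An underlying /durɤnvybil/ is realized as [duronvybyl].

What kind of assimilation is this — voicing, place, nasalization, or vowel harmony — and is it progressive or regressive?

/ɤ/→[o] /i/→[y].
Vowels agree with the first vowel, so the harmony is progressive.

vowel harmony, progressive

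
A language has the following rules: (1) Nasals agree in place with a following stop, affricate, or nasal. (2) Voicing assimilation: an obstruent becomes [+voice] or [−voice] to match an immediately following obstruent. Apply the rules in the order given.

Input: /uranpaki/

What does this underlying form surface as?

[urampaki]

Rule 1: /n/ before /p/ (labial) → [m]
After rule 1: urampaki
Rule 2: no segment meets the rule's conditions; no change.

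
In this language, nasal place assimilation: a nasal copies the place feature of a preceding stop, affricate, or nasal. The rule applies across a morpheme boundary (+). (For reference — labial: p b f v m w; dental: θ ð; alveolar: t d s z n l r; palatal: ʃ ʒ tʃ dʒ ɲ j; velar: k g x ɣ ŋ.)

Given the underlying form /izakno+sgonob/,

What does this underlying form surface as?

[izakŋo+sgonob]

/n/ after /k/ (velar) → [ŋ]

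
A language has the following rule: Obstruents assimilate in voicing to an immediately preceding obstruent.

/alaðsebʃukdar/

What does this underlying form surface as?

[alaðzebʒuktar]

/s/ after /ð/ (voiced) → [z]
/ʃ/ after /b/ (voiced) → [ʒ]
/d/ after /k/ (voiceless) → [t]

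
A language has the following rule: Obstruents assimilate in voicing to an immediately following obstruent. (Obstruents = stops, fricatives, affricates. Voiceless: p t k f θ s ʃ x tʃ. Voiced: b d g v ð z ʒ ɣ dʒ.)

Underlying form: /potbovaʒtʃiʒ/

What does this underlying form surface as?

[podbovaʃtʃiʒ]

/t/ before /b/ (voiced) → [d]
/ʒ/ before /tʃ/ (voiceless) → [ʃ]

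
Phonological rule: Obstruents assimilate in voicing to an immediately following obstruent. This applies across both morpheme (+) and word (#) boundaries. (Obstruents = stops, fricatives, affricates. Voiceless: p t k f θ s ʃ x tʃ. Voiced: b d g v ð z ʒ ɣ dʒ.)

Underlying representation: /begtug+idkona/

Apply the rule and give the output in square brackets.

[bektug+itkona]

/g/ before /t/ (voiceless) → [k]
/d/ before /k/ (voiceless) → [t]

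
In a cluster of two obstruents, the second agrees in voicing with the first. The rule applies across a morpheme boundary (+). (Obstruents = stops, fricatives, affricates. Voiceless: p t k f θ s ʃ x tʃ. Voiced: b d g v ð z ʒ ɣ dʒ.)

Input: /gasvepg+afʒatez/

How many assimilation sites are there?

/v/ after /s/ (voiceless) → [f]
/g/ after /p/ (voiceless) → [k]
/ʒ/ after /f/ (voiceless) → [ʃ]
3 segments change.

3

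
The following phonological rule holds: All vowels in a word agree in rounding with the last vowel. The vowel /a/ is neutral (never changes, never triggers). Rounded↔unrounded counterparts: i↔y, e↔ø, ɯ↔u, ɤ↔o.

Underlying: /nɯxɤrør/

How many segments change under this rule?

2

/ɯ/ harmonizes with /ø/ ([+round]) → [u]
/ɤ/ harmonizes with /ø/ ([+round]) → [o]
2 segments change.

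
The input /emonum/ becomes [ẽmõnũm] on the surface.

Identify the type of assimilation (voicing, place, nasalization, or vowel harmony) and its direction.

/e/→[ẽ] /o/→[õ] /u/→[ũ].
Each target copies a feature from the following segment, so the direction is regressive.

nasalization, regressive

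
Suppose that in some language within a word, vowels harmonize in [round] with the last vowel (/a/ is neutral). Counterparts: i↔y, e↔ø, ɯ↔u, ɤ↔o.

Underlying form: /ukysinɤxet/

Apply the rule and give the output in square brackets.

/u/ harmonizes with /e/ ([-round]) → [ɯ]
/y/ harmonizes with /e/ ([-round]) → [i]

[ɯkisinɤxet]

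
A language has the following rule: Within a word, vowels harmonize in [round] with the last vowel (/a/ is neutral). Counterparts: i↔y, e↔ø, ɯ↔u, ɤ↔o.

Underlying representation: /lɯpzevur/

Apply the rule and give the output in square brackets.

[lupzøvur]

/ɯ/ harmonizes with /u/ ([+round]) → [u]
/e/ harmonizes with /u/ ([+round]) → [ø]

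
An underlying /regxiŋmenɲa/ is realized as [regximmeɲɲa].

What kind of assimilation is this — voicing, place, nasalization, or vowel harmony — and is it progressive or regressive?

/ŋ/→[m] /n/→[ɲ].
Each target copies a feature from the following segment, so the direction is regressive.

place assimilation, regressive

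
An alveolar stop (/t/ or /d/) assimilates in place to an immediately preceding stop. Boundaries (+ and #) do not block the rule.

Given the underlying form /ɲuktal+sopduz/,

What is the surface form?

/t/ after /k/ (velar) → [k]
/d/ after /p/ (labial) → [b]

[ɲukkal+sopbuz]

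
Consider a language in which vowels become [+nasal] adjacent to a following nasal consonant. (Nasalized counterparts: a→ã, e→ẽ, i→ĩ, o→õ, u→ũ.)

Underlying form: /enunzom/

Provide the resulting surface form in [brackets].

/e/ before nasal /n/ → [ẽ]
/u/ before nasal /n/ → [ũ]
/o/ before nasal /m/ → [õ]

[ẽnũnzõm]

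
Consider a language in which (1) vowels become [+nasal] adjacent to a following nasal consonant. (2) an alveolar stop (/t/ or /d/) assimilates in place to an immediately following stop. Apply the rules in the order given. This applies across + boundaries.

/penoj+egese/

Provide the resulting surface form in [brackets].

Rule 1: /e/ before nasal /n/ → [ẽ]
After rule 1: pẽnoj+egese
Rule 2: no segment meets the rule's conditions; no change.

[pẽnoj+egese]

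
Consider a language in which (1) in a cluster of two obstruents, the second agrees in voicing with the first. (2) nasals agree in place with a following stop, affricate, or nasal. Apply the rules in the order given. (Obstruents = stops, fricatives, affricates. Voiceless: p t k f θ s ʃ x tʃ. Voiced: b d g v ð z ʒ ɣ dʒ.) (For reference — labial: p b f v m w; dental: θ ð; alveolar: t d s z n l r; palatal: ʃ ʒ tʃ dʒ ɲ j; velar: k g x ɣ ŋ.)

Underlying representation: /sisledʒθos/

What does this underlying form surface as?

Rule 1: /θ/ after /dʒ/ (voiced) → [ð]
After rule 1: sisledʒðos
Rule 2: no segment meets the rule's conditions; no change.

[sisledʒðos]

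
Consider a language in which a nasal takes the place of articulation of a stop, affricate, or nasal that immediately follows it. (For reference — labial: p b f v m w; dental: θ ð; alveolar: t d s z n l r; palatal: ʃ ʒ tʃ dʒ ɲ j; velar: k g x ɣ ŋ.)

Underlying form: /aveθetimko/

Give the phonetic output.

/m/ before /k/ (velar) → [ŋ]

[aveθetiŋko]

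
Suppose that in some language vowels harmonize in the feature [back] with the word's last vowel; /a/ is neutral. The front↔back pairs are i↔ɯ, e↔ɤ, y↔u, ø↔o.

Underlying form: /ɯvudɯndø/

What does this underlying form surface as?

/ɯ/ harmonizes with /ø/ ([-back]) → [i]
/u/ harmonizes with /ø/ ([-back]) → [y]
/ɯ/ harmonizes with /ø/ ([-back]) → [i]

[ivydindø]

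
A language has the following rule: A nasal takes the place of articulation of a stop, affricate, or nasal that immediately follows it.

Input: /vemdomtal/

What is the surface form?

/m/ before /d/ (alveolar) → [n]
/m/ before /t/ (alveolar) → [n]

[vendontal]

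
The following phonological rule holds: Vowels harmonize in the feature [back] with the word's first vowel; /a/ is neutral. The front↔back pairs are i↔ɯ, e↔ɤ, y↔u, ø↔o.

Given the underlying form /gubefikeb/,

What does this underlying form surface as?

[gubɤfɯkɤb]

/e/ harmonizes with /u/ ([+back]) → [ɤ]
/i/ harmonizes with /u/ ([+back]) → [ɯ]
/e/ harmonizes with /u/ ([+back]) → [ɤ]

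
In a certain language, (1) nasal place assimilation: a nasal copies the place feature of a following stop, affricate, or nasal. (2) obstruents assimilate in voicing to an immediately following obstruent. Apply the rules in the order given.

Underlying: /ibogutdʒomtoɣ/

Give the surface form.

Rule 1: /m/ before /t/ (alveolar) → [n]
After rule 1: ibogutdʒontoɣ
Rule 2: /t/ before /dʒ/ (voiced) → [d]

[iboguddʒontoɣ]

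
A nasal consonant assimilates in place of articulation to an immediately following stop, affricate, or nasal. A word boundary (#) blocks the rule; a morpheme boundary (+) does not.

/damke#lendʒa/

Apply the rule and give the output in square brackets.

[daŋke#leɲdʒa]

/m/ before /k/ (velar) → [ŋ]
/n/ before /dʒ/ (palatal) → [ɲ]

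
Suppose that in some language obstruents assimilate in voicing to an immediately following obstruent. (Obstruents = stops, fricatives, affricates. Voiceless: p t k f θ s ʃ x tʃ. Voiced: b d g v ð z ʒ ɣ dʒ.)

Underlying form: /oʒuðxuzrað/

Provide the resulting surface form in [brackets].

[oʒuθxuzrað]

/ð/ before /x/ (voiceless) → [θ]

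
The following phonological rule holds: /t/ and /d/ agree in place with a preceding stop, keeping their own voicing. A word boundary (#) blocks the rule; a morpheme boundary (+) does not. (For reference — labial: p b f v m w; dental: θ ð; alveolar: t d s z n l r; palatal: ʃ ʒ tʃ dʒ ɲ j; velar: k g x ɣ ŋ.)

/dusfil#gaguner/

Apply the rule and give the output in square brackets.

no segment meets the rule's conditions; no change.

[dusfil#gaguner]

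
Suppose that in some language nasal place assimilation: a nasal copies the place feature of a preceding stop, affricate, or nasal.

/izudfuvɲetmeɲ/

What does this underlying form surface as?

/m/ after /t/ (alveolar) → [n]

[izudfuvɲetneɲ]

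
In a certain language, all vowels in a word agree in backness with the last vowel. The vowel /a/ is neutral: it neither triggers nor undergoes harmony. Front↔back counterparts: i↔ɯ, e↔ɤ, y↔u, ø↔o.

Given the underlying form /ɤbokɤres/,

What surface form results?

/ɤ/ harmonizes with /e/ ([-back]) → [e]
/o/ harmonizes with /e/ ([-back]) → [ø]
/ɤ/ harmonizes with /e/ ([-back]) → [e]

[ebøkeres]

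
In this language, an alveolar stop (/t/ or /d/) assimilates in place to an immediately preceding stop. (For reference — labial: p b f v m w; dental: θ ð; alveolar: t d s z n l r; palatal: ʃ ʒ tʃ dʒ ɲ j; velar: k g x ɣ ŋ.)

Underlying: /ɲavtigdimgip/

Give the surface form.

/d/ after /g/ (velar) → [g]

[ɲavtiggimgip]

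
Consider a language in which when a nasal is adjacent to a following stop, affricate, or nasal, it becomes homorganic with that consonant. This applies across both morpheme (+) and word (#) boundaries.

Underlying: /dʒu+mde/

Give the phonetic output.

[dʒu+nde]

/m/ before /d/ (alveolar) → [n]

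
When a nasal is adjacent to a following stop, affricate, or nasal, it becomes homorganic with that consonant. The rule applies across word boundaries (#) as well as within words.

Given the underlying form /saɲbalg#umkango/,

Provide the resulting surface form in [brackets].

/ɲ/ before /b/ (labial) → [m]
/m/ before /k/ (velar) → [ŋ]
/n/ before /g/ (velar) → [ŋ]

[sambalg#uŋkaŋgo]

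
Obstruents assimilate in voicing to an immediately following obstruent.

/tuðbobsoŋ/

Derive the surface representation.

/b/ before /s/ (voiceless) → [p]

[tuðbopsoŋ]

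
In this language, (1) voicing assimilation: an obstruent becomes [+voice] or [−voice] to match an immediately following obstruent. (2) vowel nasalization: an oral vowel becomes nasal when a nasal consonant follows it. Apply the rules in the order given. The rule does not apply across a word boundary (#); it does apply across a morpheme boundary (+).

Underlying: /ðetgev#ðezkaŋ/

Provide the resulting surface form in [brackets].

[ðedgev#ðeskãŋ]

Rule 1: /t/ before /g/ (voiced) → [d]
Rule 1: /z/ before /k/ (voiceless) → [s]
After rule 1: ðedgev#ðeskaŋ
Rule 2: /a/ before nasal /ŋ/ → [ã]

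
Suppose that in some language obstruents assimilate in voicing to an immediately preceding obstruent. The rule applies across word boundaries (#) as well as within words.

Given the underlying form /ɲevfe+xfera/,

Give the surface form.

[ɲevve+xfera]

/f/ after /v/ (voiced) → [v]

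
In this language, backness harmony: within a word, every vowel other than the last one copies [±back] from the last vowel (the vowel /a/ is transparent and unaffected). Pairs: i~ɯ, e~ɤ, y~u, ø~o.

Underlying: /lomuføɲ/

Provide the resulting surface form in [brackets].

/o/ harmonizes with /ø/ ([-back]) → [ø]
/u/ harmonizes with /ø/ ([-back]) → [y]

[lømyføɲ]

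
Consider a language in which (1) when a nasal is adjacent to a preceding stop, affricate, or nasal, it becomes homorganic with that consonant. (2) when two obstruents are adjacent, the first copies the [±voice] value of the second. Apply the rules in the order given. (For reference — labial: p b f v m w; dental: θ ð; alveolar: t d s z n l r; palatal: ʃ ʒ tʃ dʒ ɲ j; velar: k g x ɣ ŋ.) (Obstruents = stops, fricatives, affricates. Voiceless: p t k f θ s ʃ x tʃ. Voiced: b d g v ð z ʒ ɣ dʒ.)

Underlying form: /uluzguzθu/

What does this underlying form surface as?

[uluzgusθu]

Rule 1: no segment meets the rule's conditions; no change.
After rule 1: uluzguzθu
Rule 2: /z/ before /θ/ (voiceless) → [s]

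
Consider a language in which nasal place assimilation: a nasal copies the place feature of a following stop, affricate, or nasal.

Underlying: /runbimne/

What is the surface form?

[rumbinne]

/n/ before /b/ (labial) → [m]
/m/ before /n/ (alveolar) → [n]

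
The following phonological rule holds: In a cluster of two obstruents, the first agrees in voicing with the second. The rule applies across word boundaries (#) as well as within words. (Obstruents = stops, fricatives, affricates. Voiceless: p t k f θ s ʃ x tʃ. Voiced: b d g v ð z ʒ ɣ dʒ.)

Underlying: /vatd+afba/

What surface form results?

[vadd+avba]

/t/ before /d/ (voiced) → [d]
/f/ before /b/ (voiced) → [v]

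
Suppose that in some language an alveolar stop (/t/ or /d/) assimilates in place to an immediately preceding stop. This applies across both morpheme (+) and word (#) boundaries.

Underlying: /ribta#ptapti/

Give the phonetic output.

/t/ after /b/ (labial) → [p]
/t/ after /p/ (labial) → [p]
/t/ after /p/ (labial) → [p]

[ribpa#ppappi]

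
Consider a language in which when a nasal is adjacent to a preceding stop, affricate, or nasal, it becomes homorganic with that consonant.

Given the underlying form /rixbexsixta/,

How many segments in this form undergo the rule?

0

No segment meets the rule's conditions.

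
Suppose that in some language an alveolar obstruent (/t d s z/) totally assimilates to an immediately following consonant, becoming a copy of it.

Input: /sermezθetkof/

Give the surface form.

[sermeθθekkof]

/z/ before /θ/ → [θ] (total assimilation)
/t/ before /k/ → [k] (total assimilation)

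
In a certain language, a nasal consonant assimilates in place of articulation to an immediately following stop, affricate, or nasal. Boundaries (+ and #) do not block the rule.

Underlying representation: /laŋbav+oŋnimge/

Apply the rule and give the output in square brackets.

/ŋ/ before /b/ (labial) → [m]
/ŋ/ before /n/ (alveolar) → [n]
/m/ before /g/ (velar) → [ŋ]

[lambav+onniŋge]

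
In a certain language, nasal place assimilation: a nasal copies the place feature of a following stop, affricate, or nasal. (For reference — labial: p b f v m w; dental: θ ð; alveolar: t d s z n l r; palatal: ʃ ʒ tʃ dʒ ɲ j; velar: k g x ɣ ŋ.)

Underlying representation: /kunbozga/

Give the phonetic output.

[kumbozga]

/n/ before /b/ (labial) → [m]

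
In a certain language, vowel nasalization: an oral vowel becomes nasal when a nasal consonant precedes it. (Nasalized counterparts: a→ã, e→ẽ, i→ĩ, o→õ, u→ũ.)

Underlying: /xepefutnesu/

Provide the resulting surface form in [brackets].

/e/ after nasal /n/ → [ẽ]

[xepefutnẽsu]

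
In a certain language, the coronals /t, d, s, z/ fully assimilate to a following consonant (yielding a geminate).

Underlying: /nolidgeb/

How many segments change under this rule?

1

/d/ before /g/ → [g] (total assimilation)
1 segment changes.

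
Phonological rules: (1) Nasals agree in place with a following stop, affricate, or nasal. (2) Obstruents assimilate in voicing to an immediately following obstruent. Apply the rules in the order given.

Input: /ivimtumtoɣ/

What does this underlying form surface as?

Rule 1: /m/ before /t/ (alveolar) → [n]
Rule 1: /m/ before /t/ (alveolar) → [n]
After rule 1: ivintuntoɣ
Rule 2: no segment meets the rule's conditions; no change.

[ivintuntoɣ]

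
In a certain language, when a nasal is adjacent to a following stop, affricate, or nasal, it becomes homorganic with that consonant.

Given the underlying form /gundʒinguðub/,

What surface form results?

/n/ before /dʒ/ (palatal) → [ɲ]
/n/ before /g/ (velar) → [ŋ]

[guɲdʒiŋguðub]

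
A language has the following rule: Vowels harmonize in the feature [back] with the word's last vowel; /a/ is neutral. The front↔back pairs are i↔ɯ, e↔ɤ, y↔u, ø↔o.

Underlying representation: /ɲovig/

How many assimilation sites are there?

1

/o/ harmonizes with /i/ ([-back]) → [ø]
1 segment changes.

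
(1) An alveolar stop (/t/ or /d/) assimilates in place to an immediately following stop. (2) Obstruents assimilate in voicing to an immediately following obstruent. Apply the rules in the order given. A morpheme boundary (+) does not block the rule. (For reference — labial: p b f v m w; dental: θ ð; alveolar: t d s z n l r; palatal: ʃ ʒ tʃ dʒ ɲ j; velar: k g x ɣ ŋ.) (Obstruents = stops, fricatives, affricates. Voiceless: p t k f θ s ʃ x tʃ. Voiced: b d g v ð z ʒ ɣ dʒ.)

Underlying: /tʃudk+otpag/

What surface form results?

[tʃukk+oppag]

Rule 1: /d/ before /k/ (velar) → [g]
Rule 1: /t/ before /p/ (labial) → [p]
After rule 1: tʃugk+oppag
Rule 2: /g/ before /k/ (voiceless) → [k]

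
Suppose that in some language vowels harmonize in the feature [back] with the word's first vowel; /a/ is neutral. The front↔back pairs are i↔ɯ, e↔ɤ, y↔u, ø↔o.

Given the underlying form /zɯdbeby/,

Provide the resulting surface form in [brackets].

/e/ harmonizes with /ɯ/ ([+back]) → [ɤ]
/y/ harmonizes with /ɯ/ ([+back]) → [u]

[zɯdbɤbu]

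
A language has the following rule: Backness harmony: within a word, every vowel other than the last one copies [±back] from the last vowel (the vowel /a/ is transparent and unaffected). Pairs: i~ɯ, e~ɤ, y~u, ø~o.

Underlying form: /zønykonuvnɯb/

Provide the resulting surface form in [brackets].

[zonukonuvnɯb]

/ø/ harmonizes with /ɯ/ ([+back]) → [o]
/y/ harmonizes with /ɯ/ ([+back]) → [u]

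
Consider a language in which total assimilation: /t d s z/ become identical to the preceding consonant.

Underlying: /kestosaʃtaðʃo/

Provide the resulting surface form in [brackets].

/t/ after /s/ → [s] (total assimilation)
/t/ after /ʃ/ → [ʃ] (total assimilation)

[kessosaʃʃaðʃo]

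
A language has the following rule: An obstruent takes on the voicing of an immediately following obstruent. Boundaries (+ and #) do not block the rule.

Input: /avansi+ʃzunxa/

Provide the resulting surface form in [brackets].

/ʃ/ before /z/ (voiced) → [ʒ]

[avansi+ʒzunxa]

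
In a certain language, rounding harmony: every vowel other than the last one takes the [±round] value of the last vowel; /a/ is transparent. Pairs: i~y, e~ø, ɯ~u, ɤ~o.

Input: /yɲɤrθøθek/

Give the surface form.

/y/ harmonizes with /e/ ([-round]) → [i]
/ø/ harmonizes with /e/ ([-round]) → [e]

[iɲɤrθeθek]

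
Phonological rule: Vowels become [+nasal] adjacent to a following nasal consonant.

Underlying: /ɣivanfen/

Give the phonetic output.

/a/ before nasal /n/ → [ã]
/e/ before nasal /n/ → [ẽ]

[ɣivãnfẽn]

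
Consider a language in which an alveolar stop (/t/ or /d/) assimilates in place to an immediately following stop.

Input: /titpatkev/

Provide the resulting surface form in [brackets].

[tippakkev]

/t/ before /p/ (labial) → [p]
/t/ before /k/ (velar) → [k]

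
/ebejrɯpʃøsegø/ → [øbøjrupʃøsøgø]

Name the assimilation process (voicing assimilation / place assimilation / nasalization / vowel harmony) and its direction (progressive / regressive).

/e/→[ø] /e/→[ø] /ɯ/→[u] /e/→[ø].
Vowels agree with the last vowel, so the harmony is regressive.

vowel harmony, regressive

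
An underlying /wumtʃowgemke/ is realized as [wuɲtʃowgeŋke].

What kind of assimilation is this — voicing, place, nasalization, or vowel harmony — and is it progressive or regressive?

place assimilation, regressive

/m/→[ɲ] /m/→[ŋ].
Each target copies a feature from the following segment, so the direction is regressive.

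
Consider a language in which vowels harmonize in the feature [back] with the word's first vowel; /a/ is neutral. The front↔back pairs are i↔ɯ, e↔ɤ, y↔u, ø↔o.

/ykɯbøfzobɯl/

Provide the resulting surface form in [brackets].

/ɯ/ harmonizes with /y/ ([-back]) → [i]
/o/ harmonizes with /y/ ([-back]) → [ø]
/ɯ/ harmonizes with /y/ ([-back]) → [i]

[ykibøfzøbil]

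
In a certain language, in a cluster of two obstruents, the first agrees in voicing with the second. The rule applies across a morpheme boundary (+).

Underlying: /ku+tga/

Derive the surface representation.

/t/ before /g/ (voiced) → [d]

[ku+dga]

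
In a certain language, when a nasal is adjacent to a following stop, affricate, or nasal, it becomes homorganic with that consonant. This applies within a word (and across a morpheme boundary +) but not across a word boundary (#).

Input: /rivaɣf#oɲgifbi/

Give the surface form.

/ɲ/ before /g/ (velar) → [ŋ]

[rivaɣf#oŋgifbi]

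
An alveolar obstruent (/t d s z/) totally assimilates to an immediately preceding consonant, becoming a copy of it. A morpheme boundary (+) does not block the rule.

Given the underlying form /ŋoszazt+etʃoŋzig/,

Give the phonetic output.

/z/ after /s/ → [s] (total assimilation)
/t/ after /z/ → [z] (total assimilation)
/z/ after /ŋ/ → [ŋ] (total assimilation)

[ŋossazz+etʃoŋŋig]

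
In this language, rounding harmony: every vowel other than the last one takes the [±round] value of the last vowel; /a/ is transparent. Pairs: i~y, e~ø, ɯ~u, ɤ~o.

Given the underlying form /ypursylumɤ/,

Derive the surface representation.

[ipɯrsilɯmɤ]

/y/ harmonizes with /ɤ/ ([-round]) → [i]
/u/ harmonizes with /ɤ/ ([-round]) → [ɯ]
/y/ harmonizes with /ɤ/ ([-round]) → [i]
/u/ harmonizes with /ɤ/ ([-round]) → [ɯ]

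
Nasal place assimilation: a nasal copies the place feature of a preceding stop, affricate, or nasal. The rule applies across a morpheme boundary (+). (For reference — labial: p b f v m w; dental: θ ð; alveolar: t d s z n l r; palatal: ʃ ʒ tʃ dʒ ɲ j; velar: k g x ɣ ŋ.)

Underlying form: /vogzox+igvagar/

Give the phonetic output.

[vogzox+igvagar]

no segment meets the rule's conditions; no change.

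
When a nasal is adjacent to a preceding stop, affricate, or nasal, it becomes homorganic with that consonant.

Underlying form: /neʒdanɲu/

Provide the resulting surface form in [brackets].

[neʒdannu]

/ɲ/ after /n/ (alveolar) → [n]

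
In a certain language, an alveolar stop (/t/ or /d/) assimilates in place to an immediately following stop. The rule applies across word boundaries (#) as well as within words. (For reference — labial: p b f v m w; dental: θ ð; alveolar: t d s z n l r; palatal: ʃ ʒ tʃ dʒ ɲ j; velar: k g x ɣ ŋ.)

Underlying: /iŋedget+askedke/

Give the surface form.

/d/ before /g/ (velar) → [g]
/d/ before /k/ (velar) → [g]

[iŋegget+askegke]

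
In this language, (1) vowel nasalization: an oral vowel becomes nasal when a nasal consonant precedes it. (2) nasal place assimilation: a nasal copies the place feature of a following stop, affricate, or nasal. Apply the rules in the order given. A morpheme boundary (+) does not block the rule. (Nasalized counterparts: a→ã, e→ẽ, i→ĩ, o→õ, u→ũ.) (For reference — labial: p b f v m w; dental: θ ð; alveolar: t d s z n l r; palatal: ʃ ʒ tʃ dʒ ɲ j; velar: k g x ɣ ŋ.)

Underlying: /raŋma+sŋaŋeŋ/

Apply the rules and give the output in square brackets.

[rammã+sŋãŋẽŋ]

Rule 1: /a/ after nasal /m/ → [ã]
Rule 1: /a/ after nasal /ŋ/ → [ã]
Rule 1: /e/ after nasal /ŋ/ → [ẽ]
After rule 1: raŋmã+sŋãŋẽŋ
Rule 2: /ŋ/ before /m/ (labial) → [m]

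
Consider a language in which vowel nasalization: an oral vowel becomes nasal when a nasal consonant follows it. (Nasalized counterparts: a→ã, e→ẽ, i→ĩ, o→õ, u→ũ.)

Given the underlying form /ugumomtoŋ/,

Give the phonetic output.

/u/ before nasal /m/ → [ũ]
/o/ before nasal /m/ → [õ]
/o/ before nasal /ŋ/ → [õ]

[ugũmõmtõŋ]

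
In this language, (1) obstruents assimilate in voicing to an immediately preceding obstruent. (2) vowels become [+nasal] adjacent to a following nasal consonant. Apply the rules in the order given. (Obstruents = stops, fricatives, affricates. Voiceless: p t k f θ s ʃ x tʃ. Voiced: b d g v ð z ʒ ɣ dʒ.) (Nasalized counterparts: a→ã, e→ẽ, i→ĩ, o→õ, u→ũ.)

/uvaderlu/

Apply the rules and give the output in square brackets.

[uvaderlu]

Rule 1: no segment meets the rule's conditions; no change.
After rule 1: uvaderlu
Rule 2: no segment meets the rule's conditions; no change.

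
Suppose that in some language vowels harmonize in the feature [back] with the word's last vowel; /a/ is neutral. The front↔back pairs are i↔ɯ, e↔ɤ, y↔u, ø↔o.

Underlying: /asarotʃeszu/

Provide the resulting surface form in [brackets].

/e/ harmonizes with /u/ ([+back]) → [ɤ]

[asarotʃɤszu]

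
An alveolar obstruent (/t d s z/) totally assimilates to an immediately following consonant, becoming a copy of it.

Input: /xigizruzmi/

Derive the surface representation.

[xigirrummi]

/z/ before /r/ → [r] (total assimilation)
/z/ before /m/ → [m] (total assimilation)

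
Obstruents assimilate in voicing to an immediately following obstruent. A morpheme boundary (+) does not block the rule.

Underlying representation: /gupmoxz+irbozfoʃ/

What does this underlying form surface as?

/x/ before /z/ (voiced) → [ɣ]
/z/ before /f/ (voiceless) → [s]

[gupmoɣz+irbosfoʃ]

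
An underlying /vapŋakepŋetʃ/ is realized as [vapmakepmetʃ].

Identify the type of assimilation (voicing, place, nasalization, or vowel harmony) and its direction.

/ŋ/→[m] /ŋ/→[m].
Each target copies a feature from the preceding segment, so the direction is progressive.

place assimilation, progressive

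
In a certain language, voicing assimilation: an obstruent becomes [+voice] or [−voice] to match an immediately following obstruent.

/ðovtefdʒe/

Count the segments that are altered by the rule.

2

/v/ before /t/ (voiceless) → [f]
/f/ before /dʒ/ (voiced) → [v]
2 segments change.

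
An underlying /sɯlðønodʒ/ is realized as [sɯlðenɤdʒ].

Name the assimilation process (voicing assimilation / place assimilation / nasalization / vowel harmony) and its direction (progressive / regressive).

vowel harmony, progressive

/ø/→[e] /o/→[ɤ].
Vowels agree with the first vowel, so the harmony is progressive.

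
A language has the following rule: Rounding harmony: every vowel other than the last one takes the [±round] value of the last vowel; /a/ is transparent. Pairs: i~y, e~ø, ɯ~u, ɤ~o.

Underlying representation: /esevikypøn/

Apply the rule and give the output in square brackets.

/e/ harmonizes with /ø/ ([+round]) → [ø]
/e/ harmonizes with /ø/ ([+round]) → [ø]
/i/ harmonizes with /ø/ ([+round]) → [y]

[øsøvykypøn]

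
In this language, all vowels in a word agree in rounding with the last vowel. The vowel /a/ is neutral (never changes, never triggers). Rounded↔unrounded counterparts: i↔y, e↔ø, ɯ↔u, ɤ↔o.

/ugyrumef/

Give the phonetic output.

[ɯgirɯmef]

/u/ harmonizes with /e/ ([-round]) → [ɯ]
/y/ harmonizes with /e/ ([-round]) → [i]
/u/ harmonizes with /e/ ([-round]) → [ɯ]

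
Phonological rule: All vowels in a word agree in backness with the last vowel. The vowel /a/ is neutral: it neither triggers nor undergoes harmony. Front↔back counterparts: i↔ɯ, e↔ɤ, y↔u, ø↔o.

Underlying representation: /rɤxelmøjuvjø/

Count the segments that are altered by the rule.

/ɤ/ harmonizes with /ø/ ([-back]) → [e]
/u/ harmonizes with /ø/ ([-back]) → [y]
2 segments change.

2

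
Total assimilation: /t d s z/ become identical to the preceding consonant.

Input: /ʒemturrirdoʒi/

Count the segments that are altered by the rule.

/t/ after /m/ → [m] (total assimilation)
/d/ after /r/ → [r] (total assimilation)
2 segments change.

2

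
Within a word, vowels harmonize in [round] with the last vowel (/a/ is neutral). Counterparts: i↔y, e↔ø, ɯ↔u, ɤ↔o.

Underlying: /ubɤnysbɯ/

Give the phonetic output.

[ɯbɤnisbɯ]

/u/ harmonizes with /ɯ/ ([-round]) → [ɯ]
/y/ harmonizes with /ɯ/ ([-round]) → [i]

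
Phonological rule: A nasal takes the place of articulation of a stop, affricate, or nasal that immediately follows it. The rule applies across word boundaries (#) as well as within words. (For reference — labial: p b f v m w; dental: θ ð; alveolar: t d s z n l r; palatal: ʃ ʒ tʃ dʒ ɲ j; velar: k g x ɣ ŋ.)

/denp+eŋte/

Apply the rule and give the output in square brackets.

[demp+ente]

/n/ before /p/ (labial) → [m]
/ŋ/ before /t/ (alveolar) → [n]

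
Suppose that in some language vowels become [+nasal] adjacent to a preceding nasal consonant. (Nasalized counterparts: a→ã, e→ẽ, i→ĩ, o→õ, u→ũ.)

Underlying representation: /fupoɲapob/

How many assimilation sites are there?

/a/ after nasal /ɲ/ → [ã]
1 segment changes.

1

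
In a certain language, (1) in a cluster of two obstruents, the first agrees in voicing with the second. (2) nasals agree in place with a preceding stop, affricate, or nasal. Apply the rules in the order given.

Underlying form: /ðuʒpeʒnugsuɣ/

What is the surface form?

[ðuʃpeʒnuksuɣ]

Rule 1: /ʒ/ before /p/ (voiceless) → [ʃ]
Rule 1: /g/ before /s/ (voiceless) → [k]
After rule 1: ðuʃpeʒnuksuɣ
Rule 2: no segment meets the rule's conditions; no change.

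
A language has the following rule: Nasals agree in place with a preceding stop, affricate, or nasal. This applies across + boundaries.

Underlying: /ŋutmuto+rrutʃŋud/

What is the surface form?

/m/ after /t/ (alveolar) → [n]
/ŋ/ after /tʃ/ (palatal) → [ɲ]

[ŋutnuto+rrutʃɲud]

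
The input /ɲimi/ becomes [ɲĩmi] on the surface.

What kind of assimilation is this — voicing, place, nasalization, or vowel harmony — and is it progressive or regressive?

nasalization, regressive

/i/→[ĩ].
Each target copies a feature from the following segment, so the direction is regressive.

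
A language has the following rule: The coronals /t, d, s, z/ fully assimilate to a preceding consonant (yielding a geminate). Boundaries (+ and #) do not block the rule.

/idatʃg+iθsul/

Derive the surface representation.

/s/ after /θ/ → [θ] (total assimilation)

[idatʃg+iθθul]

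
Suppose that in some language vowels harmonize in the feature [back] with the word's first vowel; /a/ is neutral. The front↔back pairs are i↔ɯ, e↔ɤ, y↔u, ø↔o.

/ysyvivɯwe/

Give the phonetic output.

[ysyviviwe]

/ɯ/ harmonizes with /y/ ([-back]) → [i]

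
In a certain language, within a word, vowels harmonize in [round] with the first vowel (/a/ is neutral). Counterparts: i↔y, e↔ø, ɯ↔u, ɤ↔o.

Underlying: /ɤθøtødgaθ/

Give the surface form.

[ɤθetedgaθ]

/ø/ harmonizes with /ɤ/ ([-round]) → [e]
/ø/ harmonizes with /ɤ/ ([-round]) → [e]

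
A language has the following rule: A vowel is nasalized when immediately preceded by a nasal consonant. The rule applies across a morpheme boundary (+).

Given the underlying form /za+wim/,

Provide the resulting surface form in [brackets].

[za+wim]

no segment meets the rule's conditions; no change.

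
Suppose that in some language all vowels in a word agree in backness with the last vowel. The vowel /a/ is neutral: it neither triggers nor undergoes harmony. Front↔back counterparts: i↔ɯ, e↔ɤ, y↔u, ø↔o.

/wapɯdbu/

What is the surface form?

[wapɯdbu]

no segment meets the rule's conditions; no change.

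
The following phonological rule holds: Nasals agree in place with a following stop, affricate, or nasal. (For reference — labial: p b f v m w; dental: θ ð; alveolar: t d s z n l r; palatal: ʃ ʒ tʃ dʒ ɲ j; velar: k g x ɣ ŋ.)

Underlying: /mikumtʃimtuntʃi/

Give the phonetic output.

[mikuɲtʃintuɲtʃi]

/m/ before /tʃ/ (palatal) → [ɲ]
/m/ before /t/ (alveolar) → [n]
/n/ before /tʃ/ (palatal) → [ɲ]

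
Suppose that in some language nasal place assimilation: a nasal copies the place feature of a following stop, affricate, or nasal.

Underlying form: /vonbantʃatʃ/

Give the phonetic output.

[vombaɲtʃatʃ]

/n/ before /b/ (labial) → [m]
/n/ before /tʃ/ (palatal) → [ɲ]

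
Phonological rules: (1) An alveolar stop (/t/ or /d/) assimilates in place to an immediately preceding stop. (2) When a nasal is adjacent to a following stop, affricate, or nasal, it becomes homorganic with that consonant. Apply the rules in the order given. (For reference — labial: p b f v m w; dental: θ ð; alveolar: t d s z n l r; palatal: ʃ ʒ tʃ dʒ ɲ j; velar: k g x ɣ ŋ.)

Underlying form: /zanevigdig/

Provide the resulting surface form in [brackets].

[zaneviggig]

Rule 1: /d/ after /g/ (velar) → [g]
After rule 1: zaneviggig
Rule 2: no segment meets the rule's conditions; no change.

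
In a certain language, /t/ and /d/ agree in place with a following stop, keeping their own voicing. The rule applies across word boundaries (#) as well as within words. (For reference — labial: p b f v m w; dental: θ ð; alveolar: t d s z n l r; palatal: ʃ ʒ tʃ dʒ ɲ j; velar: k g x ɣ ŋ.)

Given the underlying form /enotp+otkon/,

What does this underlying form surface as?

[enopp+okkon]

/t/ before /p/ (labial) → [p]
/t/ before /k/ (velar) → [k]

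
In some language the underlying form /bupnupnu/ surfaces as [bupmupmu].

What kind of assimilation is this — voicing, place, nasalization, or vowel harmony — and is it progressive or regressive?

/n/→[m] /n/→[m].
Each target copies a feature from the preceding segment, so the direction is progressive.

place assimilation, progressive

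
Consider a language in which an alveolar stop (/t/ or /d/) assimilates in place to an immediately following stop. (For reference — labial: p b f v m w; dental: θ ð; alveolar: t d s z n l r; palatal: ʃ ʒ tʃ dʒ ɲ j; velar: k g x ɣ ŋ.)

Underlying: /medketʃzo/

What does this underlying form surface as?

[megketʃzo]

/d/ before /k/ (velar) → [g]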